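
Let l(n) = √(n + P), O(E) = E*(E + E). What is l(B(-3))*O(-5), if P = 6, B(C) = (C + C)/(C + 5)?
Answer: 50*√3 ≈ 86.603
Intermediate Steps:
B(C) = 2*C/(5 + C) (B(C) = (2*C)/(5 + C) = 2*C/(5 + C))
O(E) = 2*E² (O(E) = E*(2*E) = 2*E²)
l(n) = √(6 + n) (l(n) = √(n + 6) = √(6 + n))
l(B(-3))*O(-5) = √(6 + 2*(-3)/(5 - 3))*(2*(-5)²) = √(6 + 2*(-3)/2)*(2*25) = √(6 + 2*(-3)*(½))*50 = √(6 - 3)*50 = √3*50 = 50*√3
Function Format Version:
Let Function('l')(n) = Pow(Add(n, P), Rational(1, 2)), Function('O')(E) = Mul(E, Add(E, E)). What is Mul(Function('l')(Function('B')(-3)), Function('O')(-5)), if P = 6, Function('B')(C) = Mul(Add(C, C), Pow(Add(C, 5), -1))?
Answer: Mul(50, Pow(3, Rational(1, 2))) ≈ 86.603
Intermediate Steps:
Function('B')(C) = Mul(2, C, Pow(Add(5, C), -1)) (Function('B')(C) = Mul(Mul(2, C), Pow(Add(5, C), -1)) = Mul(2, C, Pow(Add(5, C), -1)))
Function('O')(E) = Mul(2, Pow(E, 2)) (Function('O')(E) = Mul(E, Mul(2, E)) = Mul(2, Pow(E, 2)))
Function('l')(n) = Pow(Add(6, n), Rational(1, 2)) (Function('l')(n) = Pow(Add(n, 6), Rational(1, 2)) = Pow(Add(6, n), Rational(1, 2)))
Mul(Function('l')(Function('B')(-3)), Function('O')(-5)) = Mul(Pow(Add(6, Mul(2, -3, Pow(Add(5, -3), -1))), Rational(1, 2)), Mul(2, Pow(-5, 2))) = Mul(Pow(Add(6, Mul(2, -3, Pow(2, -1))), Rational(1, 2)), Mul(2, 25)) = Mul(Pow(Add(6, Mul(2, -3, Rational(1, 2))), Rational(1, 2)), 50) = Mul(Pow(Add(6, -3), Rational(1, 2)), 50) = Mul(Pow(3, Rational(1, 2)), 50) = Mul(50, Pow(3, Rational(1, 2)))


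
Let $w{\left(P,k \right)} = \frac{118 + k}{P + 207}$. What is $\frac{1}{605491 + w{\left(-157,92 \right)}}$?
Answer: $\frac{5}{3027476} \approx 1.6515 \cdot 10^{-6}$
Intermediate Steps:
$w{\left(P,k \right)} = \frac{118 + k}{207 + P}$
$\frac{1}{605491 + w{\left(-157,92 \right)}} = \frac{1}{605491 + \frac{118 + 92}{207 - 157}} = \frac{1}{605491 + \frac{1}{50} \cdot 210} = \frac{1}{605491 + \frac{21}{5}} = \frac{1}{\frac{3027476}{5}} = \frac{5}{3027476}$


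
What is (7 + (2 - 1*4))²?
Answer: 25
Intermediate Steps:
(7 + (2 - 1*4))² = (7 + (2 - 4))² = (7 - 2)² = 5² = 25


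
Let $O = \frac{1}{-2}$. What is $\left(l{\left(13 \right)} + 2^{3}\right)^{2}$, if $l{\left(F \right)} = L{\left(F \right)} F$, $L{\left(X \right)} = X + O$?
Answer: $\frac{116281}{4} \approx 29070.0$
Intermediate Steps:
$O = - \frac{1}{2} \approx -0.5$
$L{\left(X \right)} = - \frac{1}{2} + X$ ($L{\left(X \right)} = X - \frac{1}{2} = - \frac{1}{2} + X$)
$l{\left(F \right)} = F \left(- \frac{1}{2} + F\right)$ ($l{\left(F \right)} = \left(- \frac{1}{2} + F\right) F = F \left(- \frac{1}{2} + F\right)$)
$\left(l{\left(13 \right)} + 2^{3}\right)^{2} = \left(13 \left(- \frac{1}{2} + 13\right) + 2^{3}\right)^{2} = \left(13 \cdot \frac{25}{2} + 8\right)^{2} = \left(\frac{325}{2} + 8\right)^{2} = \left(\frac{341}{2}\right)^{2} = \frac{116281}{4}$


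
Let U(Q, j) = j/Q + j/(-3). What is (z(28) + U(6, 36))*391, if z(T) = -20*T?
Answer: -221306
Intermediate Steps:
U(Q, j) = -j/3 + j/Q (U(Q, j) = j/Q + j*(-⅓) = j/Q - j/3 = -j/3 + j/Q)
(z(28) + U(6, 36))*391 = (-20*28 + (-⅓*36 + 36/6))*391 = (-560 + (-12 + 36*(⅙)))*391 = (-560 + (-12 + 6))*391 = (-560 - 6)*391 = -566*391 = -221306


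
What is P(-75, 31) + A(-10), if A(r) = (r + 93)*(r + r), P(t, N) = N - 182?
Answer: -1811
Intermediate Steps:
P(t, N) = -182 + N
A(r) = 2*r*(93 + r) (A(r) = (93 + r)*(2*r) = 2*r*(93 + r))
P(-75, 31) + A(-10) = (-182 + 31) + 2*(-10)*(93 - 10) = -151 + 2*(-10)*83 = -151 - 1660 = -1811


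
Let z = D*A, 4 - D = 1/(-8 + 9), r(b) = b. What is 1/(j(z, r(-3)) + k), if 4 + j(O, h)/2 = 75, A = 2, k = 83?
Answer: 1/225 ≈ 0.0044444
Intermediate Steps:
D = 3 (D = 4 - 1/(-8 + 9) = 4 - 1/1 = 4 - 1*1 = 4 - 1 = 3)
z = 6 (z = 3*2 = 6)
j(O, h) = 142 (j(O, h) = -8 + 2*75 = -8 + 150 = 142)
1/(j(z, r(-3)) + k) = 1/(142 + 83) = 1/225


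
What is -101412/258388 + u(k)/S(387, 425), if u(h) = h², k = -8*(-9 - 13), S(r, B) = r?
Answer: 1991145061/24999039 ≈ 79.649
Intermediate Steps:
k = 176 (k = -8*(-22) = 176)
-101412/258388 + u(k)/S(387, 425) = -101412/258388 + 176²/387 = -101412*1/258388 + 30976*(1/387) = -25353/64597 + 30976/387 = 1991145061/24999039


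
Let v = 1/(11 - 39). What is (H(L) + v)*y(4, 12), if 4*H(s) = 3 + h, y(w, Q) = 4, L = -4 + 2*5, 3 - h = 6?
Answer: -⅐ ≈ -0.14286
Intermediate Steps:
h = -3 (h = 3 - 1*6 = 3 - 6 = -3)
L = 6 (L = -4 + 10 = 6)
H(s) = 0 (H(s) = (3 - 3)/4 = (¼)*0 = 0)
v = -1/28 (v = 1/(-28) = -1/28 ≈ -0.035714)
(H(L) + v)*y(4, 12) = (0 - 1/28)*4 = -1/28*4 = -⅐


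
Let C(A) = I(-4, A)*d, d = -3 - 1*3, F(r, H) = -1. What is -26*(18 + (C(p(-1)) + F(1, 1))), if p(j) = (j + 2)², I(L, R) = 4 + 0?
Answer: 182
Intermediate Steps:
I(L, R) = 4
d = -6 (d = -3 - 3 = -6)
p(j) = (2 + j)²
C(A) = -24 (C(A) = 4*(-6) = -24)
-26*(18 + (C(p(-1)) + F(1, 1))) = -26*(18 + (-24 - 1)) = -26*(18 - 25) = -26*(-7) = 182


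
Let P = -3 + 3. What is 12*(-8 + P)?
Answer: -96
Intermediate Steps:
P = 0
12*(-8 + P) = 12*(-8 + 0) = 12*(-8) = -96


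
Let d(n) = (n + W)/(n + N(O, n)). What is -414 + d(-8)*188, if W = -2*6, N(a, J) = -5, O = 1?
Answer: -1622/13 ≈ -124.77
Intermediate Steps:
W = -12
d(n) = (-12 + n)/(-5 + n) (d(n) = (n - 12)/(n - 5) = (-12 + n)/(-5 + n))
-414 + d(-8)*188 = -414 + ((-12 - 8)/(-5 - 8))*188 = -414 + (-20/(-13))*188 = -414 - 1/13*(-20)*188 = -414 + (20/13)*188 = -414 + 3760/13 = -1622/13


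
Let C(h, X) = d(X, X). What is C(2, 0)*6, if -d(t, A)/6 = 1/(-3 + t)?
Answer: 12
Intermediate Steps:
d(t, A) = -6/(-3 + t)
C(h, X) = -6/(-3 + X)
C(2, 0)*6 = -6/(-3 + 0)*6 = -6/(-3)*6 = -6*(-⅓)*6 = 2*6 = 12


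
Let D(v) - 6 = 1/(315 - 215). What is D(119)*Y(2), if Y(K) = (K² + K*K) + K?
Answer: 601/10 ≈ 60.100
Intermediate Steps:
Y(K) = K + 2*K² (Y(K) = (K² + K²) + K = 2*K² + K = K + 2*K²)
D(v) = 601/100 (D(v) = 6 + 1/(315 - 215) = 6 + 1/100 = 601/100)
D(119)*Y(2) = 601*(2*(1 + 2*2))/100 = 601*(2*(1 + 4))/100 = 601*(2*5)/100 = (601/100)*10 = 601/10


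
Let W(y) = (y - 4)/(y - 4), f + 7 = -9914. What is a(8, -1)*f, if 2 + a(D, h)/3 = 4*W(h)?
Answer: -59526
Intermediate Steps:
f = -9921 (f = -7 - 9914 = -9921)
W(y) = 1 (W(y) = (-4 + y)/(-4 + y) = 1)
a(D, h) = 6 (a(D, h) = -6 + 3*(4*1) = -6 + 3*4 = -6 + 12 = 6)
a(8, -1)*f = 6*(-9921) = -59526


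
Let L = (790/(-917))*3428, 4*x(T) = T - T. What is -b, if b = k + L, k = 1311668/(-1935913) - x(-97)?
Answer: 749126787588/253604603 ≈ 2953.9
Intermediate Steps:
x(T) = 0 (x(T) = (T - T)/4 = (1/4)*0 = 0)
L = -2708120/917 (L = (790*(-1/917))*3428 = -790/917*3428 = -2708120/917 ≈ -2953.2)
k = -1311668/1935913 (k = 1311668/(-1935913) - 1*0 = 1311668*(-1/1935913) + 0 = -1311668/1935913 + 0 = -1311668/1935913 ≈ -0.67754)
b = -749126787588/253604603 (b = -1311668/1935913 - 2708120/917 = -749126787588/253604603 ≈ -2953.9)
-b = -1*(-749126787588/253604603) = 749126787588/253604603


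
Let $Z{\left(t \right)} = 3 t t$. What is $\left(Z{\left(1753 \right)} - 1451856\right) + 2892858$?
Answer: $10660029$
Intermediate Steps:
$Z{\left(t \right)} = 3 t^{2}$
$\left(Z{\left(1753 \right)} - 1451856\right) + 2892858 = \left(3 \cdot 1753^{2} - 1451856\right) + 2892858 = \left(3 \cdot 3073009 - 1451856\right) + 2892858 = \left(9219027 - 1451856\right) + 2892858 = 7767171 + 2892858 = 10660029$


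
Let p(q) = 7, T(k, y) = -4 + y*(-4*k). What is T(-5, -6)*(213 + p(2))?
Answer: -27280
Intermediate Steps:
T(k, y) = -4 - 4*k*y
T(-5, -6)*(213 + p(2)) = (-4 - 4*(-5)*(-6))*(213 + 7) = (-4 - 120)*220 = -124*220 = -27280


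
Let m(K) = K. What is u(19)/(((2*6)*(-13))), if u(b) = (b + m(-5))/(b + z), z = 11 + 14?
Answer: -7/3432 ≈ -0.0020396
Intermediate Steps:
z = 25
u(b) = (-5 + b)/(25 + b) (u(b) = (b - 5)/(b + 25) = (-5 + b)/(25 + b))
u(19)/(((2*6)*(-13))) = ((-5 + 19)/(25 + 19))/(((2*6)*(-13))) = (14/44)/((12*(-13))) = ((1/44)*14)/(-156) = (7/22)*(-1/156) = -7/3432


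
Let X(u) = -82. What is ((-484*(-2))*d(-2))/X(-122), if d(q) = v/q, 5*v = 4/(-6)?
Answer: -484/615 ≈ -0.78699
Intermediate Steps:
v = -2/15 (v = (4/(-6))/5 = (4*(-⅙))/5 = (⅕)*(-⅔) = -2/15 ≈ -0.13333)
d(q) = -2/(15*q)
((-484*(-2))*d(-2))/X(-122) = ((-484*(-2))*(-2/15/(-2)))/(-82) = ((-44*(-22))*(-2/15*(-½)))*(-1/82) = (968*(1/15))*(-1/82) = (968/15)*(-1/82) = -484/615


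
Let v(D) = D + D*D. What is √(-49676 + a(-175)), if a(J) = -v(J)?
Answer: I*√80126 ≈ 283.07*I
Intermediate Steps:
v(D) = D + D²
a(J) = -J*(1 + J)
√(-49676 + a(-175)) = √(-49676 - 1*(-175)*(1 - 175)) = √(-49676 - 1*(-175)*(-174)) = √(-49676 - 30450) = √(-80126) = I*√80126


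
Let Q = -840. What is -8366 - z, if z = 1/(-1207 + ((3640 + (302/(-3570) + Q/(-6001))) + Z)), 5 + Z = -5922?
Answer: -18418183176013/2201551973 ≈ -8366.0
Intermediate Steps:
Z = -5927 (Z = -5 - 5922 = -5927)
z = -630105/2201551973 (z = 1/(-1207 + ((3640 + (302/(-3570) - 840/(-6001))) - 5927)) = 1/(-1207 + ((3640 + (302*(-1/3570) - 840*(-1/6001))) - 5927)) = 1/(-1207 + ((3640 + (-151/1785 + 840/6001)) - 5927)) = 1/(-1207 + ((3640 + 34897/630105) - 5927)) = 1/(-1207 + (2293617097/630105 - 5927)) = 1/(-1207 - 1441015238/630105) = 1/(-2201551973/630105) = -630105/2201551973 ≈ -0.00028621)
-8366 - z = -8366 - 1*(-630105/2201551973) = -8366 + 630105/2201551973 = -18418183176013/2201551973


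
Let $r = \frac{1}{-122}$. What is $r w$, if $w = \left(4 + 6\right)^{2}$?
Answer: $- \frac{50}{61} \approx -0.81967$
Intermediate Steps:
$w = 100$ ($w = 10^{2} = 100$)
$r = - \frac{1}{122} \approx -0.0081967$
$r w = \left(- \frac{1}{122}\right) 100 = - \frac{50}{61}$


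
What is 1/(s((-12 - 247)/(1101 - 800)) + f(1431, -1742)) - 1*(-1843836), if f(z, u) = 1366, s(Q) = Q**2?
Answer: 4659563488957/2527103 ≈ 1.8438e+6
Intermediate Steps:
1/(s((-12 - 247)/(1101 - 800)) + f(1431, -1742)) - 1*(-1843836) = 1/(((-12 - 247)/(1101 - 800))**2 + 1366) - 1*(-1843836) = 1/((-259/301)**2 + 1366) + 1843836 = 1/((-259*1/301)**2 + 1366) + 1843836 = 1/((-37/43)**2 + 1366) + 1843836 = 1/(1369/1849 + 1366) + 1843836 = 1/(2527103/1849) + 1843836 = 1849/2527103 + 1843836 = 4659563488957/2527103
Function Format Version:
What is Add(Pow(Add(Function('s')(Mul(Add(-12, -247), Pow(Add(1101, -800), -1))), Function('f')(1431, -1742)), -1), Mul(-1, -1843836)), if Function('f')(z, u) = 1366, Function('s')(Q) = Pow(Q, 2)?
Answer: Rational(4659563488957, 2527103) ≈ 1.8438e+6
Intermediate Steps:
Add(Pow(Add(Function('s')(Mul(Add(-12, -247), Pow(Add(1101, -800), -1))), Function('f')(1431, -1742)), -1), Mul(-1, -1843836)) = Add(Pow(Add(Pow(Mul(Add(-12, -247), Pow(Add(1101, -800), -1)), 2), 1366), -1), Mul(-1, -1843836)) = Add(Pow(Add(Pow(Mul(-259, Pow(301, -1)), 2), 1366), -1), 1843836) = Add(Pow(Add(Pow(Mul(-259, Rational(1, 301)), 2), 1366), -1), 1843836) = Add(Pow(Add(Pow(Rational(-37, 43), 2), 1366), -1), 1843836) = Add(Pow(Add(Rational(1369, 1849), 1366), -1), 1843836) = Add(Pow(Rational(2527103, 1849), -1), 1843836) = Add(Rational(1849, 2527103), 1843836) = Rational(4659563488957, 2527103)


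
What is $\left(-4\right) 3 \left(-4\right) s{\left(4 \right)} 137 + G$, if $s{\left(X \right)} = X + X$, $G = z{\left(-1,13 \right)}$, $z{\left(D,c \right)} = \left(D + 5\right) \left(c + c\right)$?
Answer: $52712$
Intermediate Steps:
$z{\left(D,c \right)} = 2 c \left(5 + D\right)$ ($z{\left(D,c \right)} = \left(5 + D\right) 2 c = 2 c \left(5 + D\right)$)
$G = 104$ ($G = 2 \cdot 13 \left(5 - 1\right) = 2 \cdot 13 \cdot 4 = 104$)
$s{\left(X \right)} = 2 X$
$\left(-4\right) 3 \left(-4\right) s{\left(4 \right)} 137 + G = \left(-4\right) 3 \left(-4\right) 2 \cdot 4 \cdot 137 + 104 = \left(-12\right) \left(-4\right) 8 \cdot 137 + 104 = 48 \cdot 8 \cdot 137 + 104 = 384 \cdot 137 + 104 = 52608 + 104 = 52712$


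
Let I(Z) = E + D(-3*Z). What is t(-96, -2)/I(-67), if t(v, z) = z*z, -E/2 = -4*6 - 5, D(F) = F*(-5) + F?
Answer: -2/373 ≈ -0.0053619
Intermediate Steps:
D(F) = -4*F (D(F) = -5*F + F = -4*F)
E = 58 (E = -2*(-4*6 - 5) = -2*(-24 - 5) = -2*(-29) = 58)
t(v, z) = z²
I(Z) = 58 + 12*Z (I(Z) = 58 - (-12)*Z = 58 + 12*Z)
t(-96, -2)/I(-67) = (-2)²/(58 + 12*(-67)) = 4/(58 - 804) = 4/(-746) = 4*(-1/746) = -2/373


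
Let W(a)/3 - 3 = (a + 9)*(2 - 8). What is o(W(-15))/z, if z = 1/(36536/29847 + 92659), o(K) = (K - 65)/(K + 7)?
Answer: 35953186217/925257 ≈ 38858.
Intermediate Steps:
W(a) = -153 - 18*a (W(a) = 9 + 3*((a + 9)*(2 - 8)) = 9 + 3*((9 + a)*(-6)) = 9 + 3*(-54 - 6*a) = 9 + (-162 - 18*a) = -153 - 18*a)
o(K) = (-65 + K)/(7 + K)
z = 29847/2765629709 (z = 1/(36536*(1/29847) + 92659) = 1/(36536/29847 + 92659) = 1/(2765629709/29847) = 29847/2765629709 ≈ 1.0792e-5)
o(W(-15))/z = ((-65 + (-153 - 18*(-15)))/(7 + (-153 - 18*(-15))))/(29847/2765629709) = ((-65 + (-153 + 270))/(7 + (-153 + 270)))*(2765629709/29847) = ((-65 + 117)/(7 + 117))*(2765629709/29847) = (52/124)*(2765629709/29847) = ((1/124)*52)*(2765629709/29847) = (13/31)*(2765629709/29847) = 35953186217/925257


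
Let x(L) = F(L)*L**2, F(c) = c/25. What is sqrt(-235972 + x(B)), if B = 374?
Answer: 2*sqrt(11603581)/5 ≈ 1362.6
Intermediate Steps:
F(c) = c/25 (F(c) = c*(1/25) = c/25)
x(L) = L**3/25 (x(L) = (L/25)*L**2 = L**3/25)
sqrt(-235972 + x(B)) = sqrt(-235972 + (1/25)*374**3) = sqrt(-235972 + (1/25)*52313624) = sqrt(-235972 + 52313624/25) = sqrt(46414324/25) = 2*sqrt(11603581)/5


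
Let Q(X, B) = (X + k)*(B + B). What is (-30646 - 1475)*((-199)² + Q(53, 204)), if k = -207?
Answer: 746202951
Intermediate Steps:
Q(X, B) = 2*B*(-207 + X) (Q(X, B) = (X - 207)*(B + B) = (-207 + X)*(2*B) = 2*B*(-207 + X))
(-30646 - 1475)*((-199)² + Q(53, 204)) = (-30646 - 1475)*((-199)² + 2*204*(-207 + 53)) = -32121*(39601 + 2*204*(-154)) = -32121*(39601 - 62832) = -32121*(-23231) = 746202951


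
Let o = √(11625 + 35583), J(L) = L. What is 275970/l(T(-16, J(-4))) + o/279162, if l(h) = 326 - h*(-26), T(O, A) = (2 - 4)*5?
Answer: 45995/11 + √11802/139581 ≈ 4181.4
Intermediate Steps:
T(O, A) = -10 (T(O, A) = -2*5 = -10)
l(h) = 326 + 26*h (l(h) = 326 - (-26)*h = 326 + 26*h)
o = 2*√11802 (o = √47208 = 2*√11802 ≈ 217.27)
275970/l(T(-16, J(-4))) + o/279162 = 275970/(326 + 26*(-10)) + (2*√11802)/279162 = 275970/(326 - 260) + (2*√11802)*(1/279162) = 275970/66 + √11802/139581 = 275970*(1/66) + √11802/139581 = 45995/11 + √11802/139581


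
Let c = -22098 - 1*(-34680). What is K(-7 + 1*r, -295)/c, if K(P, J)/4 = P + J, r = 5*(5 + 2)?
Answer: -178/2097 ≈ -0.084883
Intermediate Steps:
r = 35 (r = 5*7 = 35)
K(P, J) = 4*J + 4*P (K(P, J) = 4*(P + J) = 4*(J + P) = 4*J + 4*P)
c = 12582 (c = -22098 + 34680 = 12582)
K(-7 + 1*r, -295)/c = (4*(-295) + 4*(-7 + 1*35))/12582 = (-1180 + 4*(-7 + 35))*(1/12582) = (-1180 + 4*28)*(1/12582) = (-1180 + 112)*(1/12582) = -1068*1/12582 = -178/2097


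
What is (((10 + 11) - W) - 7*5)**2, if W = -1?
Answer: 169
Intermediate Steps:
(((10 + 11) - W) - 7*5)**2 = (((10 + 11) - 1*(-1)) - 7*5)**2 = ((21 + 1) - 35)**2 = (22 - 35)**2 = (-13)**2 = 169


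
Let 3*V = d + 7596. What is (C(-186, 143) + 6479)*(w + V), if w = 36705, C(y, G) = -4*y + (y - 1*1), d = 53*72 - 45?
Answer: 284915784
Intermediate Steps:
d = 3771 (d = 3816 - 45 = 3771)
C(y, G) = -1 - 3*y (C(y, G) = -4*y + (y - 1) = -4*y + (-1 + y) = -1 - 3*y)
V = 3789 (V = (3771 + 7596)/3 = (⅓)*11367 = 3789)
(C(-186, 143) + 6479)*(w + V) = ((-1 - 3*(-186)) + 6479)*(36705 + 3789) = ((-1 + 558) + 6479)*40494 = (557 + 6479)*40494 = 7036*40494 = 284915784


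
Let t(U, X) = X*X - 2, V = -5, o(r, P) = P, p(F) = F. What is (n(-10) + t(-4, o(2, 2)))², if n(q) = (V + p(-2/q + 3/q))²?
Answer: 7845601/10000 ≈ 784.56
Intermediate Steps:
n(q) = (-5 + 1/q)² (n(q) = (-5 + (-2/q + 3/q))² = (-5 + 1/q)²)
t(U, X) = -2 + X² (t(U, X) = X² - 2 = -2 + X²)
(n(-10) + t(-4, o(2, 2)))² = ((-1 + 5*(-10))²/(-10)² + (-2 + 2²))² = ((-1 - 50)²/100 + (-2 + 4))² = ((1/100)*(-51)² + 2)² = ((1/100)*2601 + 2)² = (2601/100 + 2)² = (2801/100)² = 7845601/10000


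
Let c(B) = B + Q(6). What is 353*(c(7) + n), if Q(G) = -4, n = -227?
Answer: -79072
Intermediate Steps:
c(B) = -4 + B (c(B) = B - 4 = -4 + B)
353*(c(7) + n) = 353*((-4 + 7) - 227) = 353*(3 - 227) = 353*(-224) = -79072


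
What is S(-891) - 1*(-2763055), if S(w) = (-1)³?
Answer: 2763054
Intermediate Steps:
S(w) = -1
S(-891) - 1*(-2763055) = -1 - 1*(-2763055) = -1 + 2763055 = 2763054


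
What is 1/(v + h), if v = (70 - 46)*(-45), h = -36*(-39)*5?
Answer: 1/5940 ≈ 0.00016835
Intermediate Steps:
h = 7020 (h = 1404*5 = 7020)
v = -1080 (v = 24*(-45) = -1080)
1/(v + h) = 1/(-1080 + 7020) = 1/5940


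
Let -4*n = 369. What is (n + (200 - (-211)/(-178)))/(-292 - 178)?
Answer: -37937/167320 ≈ -0.22673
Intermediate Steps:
n = -369/4 (n = -¼*369 = -369/4 ≈ -92.250)
(n + (200 - (-211)/(-178)))/(-292 - 178) = (-369/4 + (200 - (-211)/(-178)))/(-292 - 178) = (-369/4 + (200 - (-211)*(-1)/178))/(-470) = (-369/4 + (200 - 1*211/178))*(-1/470) = (-369/4 + (200 - 211/178))*(-1/470) = (-369/4 + 35389/178)*(-1/470) = (37937/356)*(-1/470) = -37937/167320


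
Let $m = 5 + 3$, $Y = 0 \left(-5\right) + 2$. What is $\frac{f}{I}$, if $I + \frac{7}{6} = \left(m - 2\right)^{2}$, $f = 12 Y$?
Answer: $\frac{144}{209} \approx 0.689$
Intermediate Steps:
$Y = 2$ ($Y = 0 + 2 = 2$)
$m = 8$
$f = 24$ ($f = 12 \cdot 2 = 24$)
$I = \frac{209}{6}$ ($I = - \frac{7}{6} + \left(8 - 2\right)^{2} = - \frac{7}{6} + 6^{2} = - \frac{7}{6} + 36 = \frac{209}{6} \approx 34.833$)
$\frac{f}{I} = \frac{24}{\frac{209}{6}} = 24 \cdot \frac{6}{209} = \frac{144}{209}$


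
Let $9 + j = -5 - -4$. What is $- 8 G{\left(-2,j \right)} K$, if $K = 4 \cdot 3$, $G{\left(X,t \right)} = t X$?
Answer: $-1920$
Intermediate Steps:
$j = -10$ ($j = -9 - 1 = -10$)
$G{\left(X,t \right)} = X t$
$K = 12$
$- 8 G{\left(-2,j \right)} K = - 8 \left(\left(-2\right) \left(-10\right)\right) 12 = \left(-8\right) 20 \cdot 12 = \left(-160\right) 12 = -1920$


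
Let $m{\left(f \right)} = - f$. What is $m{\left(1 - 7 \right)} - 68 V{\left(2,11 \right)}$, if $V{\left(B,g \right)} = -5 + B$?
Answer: $210$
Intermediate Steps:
$m{\left(1 - 7 \right)} - 68 V{\left(2,11 \right)} = - (1 - 7) - 68 \left(-5 + 2\right) = - (1 - 7) - -204 = \left(-1\right) \left(-6\right) + 204 = 6 + 204 = 210$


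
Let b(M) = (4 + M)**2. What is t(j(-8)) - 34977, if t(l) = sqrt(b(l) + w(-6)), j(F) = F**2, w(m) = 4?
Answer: -34977 + 2*sqrt(1157) ≈ -34909.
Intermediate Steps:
t(l) = sqrt(4 + (4 + l)**2) (t(l) = sqrt((4 + l)**2 + 4) = sqrt(4 + (4 + l)**2))
t(j(-8)) - 34977 = sqrt(4 + (4 + (-8)**2)**2) - 34977 = sqrt(4 + (4 + 64)**2) - 34977 = sqrt(4 + 68**2) - 34977 = sqrt(4 + 4624) - 34977 = sqrt(4628) - 34977 = 2*sqrt(1157) - 34977 = -34977 + 2*sqrt(1157)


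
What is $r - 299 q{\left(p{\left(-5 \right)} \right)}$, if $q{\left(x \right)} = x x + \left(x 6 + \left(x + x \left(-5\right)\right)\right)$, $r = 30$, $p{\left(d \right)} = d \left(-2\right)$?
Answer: $-35850$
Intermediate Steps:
$p{\left(d \right)} = - 2 d$
$q{\left(x \right)} = x^{2} + 2 x$ ($q{\left(x \right)} = x^{2} + \left(6 x + \left(x - 5 x\right)\right) = x^{2} + \left(6 x - 4 x\right) = x^{2} + 2 x$)
$r - 299 q{\left(p{\left(-5 \right)} \right)} = 30 - 299 \left(-2\right) \left(-5\right) \left(2 - -10\right) = 30 - 299 \cdot 10 \left(2 + 10\right) = 30 - 299 \cdot 10 \cdot 12 = 30 - 35880 = -35850$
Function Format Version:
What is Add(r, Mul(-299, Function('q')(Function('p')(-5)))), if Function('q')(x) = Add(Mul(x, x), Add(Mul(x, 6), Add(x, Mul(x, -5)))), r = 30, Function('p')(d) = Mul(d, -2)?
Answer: -35850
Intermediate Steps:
Function('p')(d) = Mul(-2, d)
Function('q')(x) = Add(Pow(x, 2), Mul(2, x)) (Function('q')(x) = Add(Pow(x, 2), Add(Mul(6, x), Add(x, Mul(-5, x)))) = Add(Pow(x, 2), Add(Mul(6, x), Mul(-4, x))) = Add(Pow(x, 2), Mul(2, x)))
Add(r, Mul(-299, Function('q')(Function('p')(-5)))) = Add(30, Mul(-299, Mul(Mul(-2, -5), Add(2, Mul(-2, -5))))) = Add(30, Mul(-299, Mul(10, Add(2, 10)))) = Add(30, Mul(-299, Mul(10, 12))) = Add(30, Mul(-299, 120)) = Add(30, -35880) = -35850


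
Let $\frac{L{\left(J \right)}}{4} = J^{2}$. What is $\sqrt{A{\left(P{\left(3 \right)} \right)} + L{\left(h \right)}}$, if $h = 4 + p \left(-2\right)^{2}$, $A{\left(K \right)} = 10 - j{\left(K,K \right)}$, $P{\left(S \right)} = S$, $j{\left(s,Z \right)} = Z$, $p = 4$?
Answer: $\sqrt{1607} \approx 40.087$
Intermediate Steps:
$A{\left(K \right)} = 10 - K$
$h = 20$ ($h = 4 + 4 \left(-2\right)^{2} = 4 + 4 \cdot 4 = 4 + 16 = 20$)
$L{\left(J \right)} = 4 J^{2}$
$\sqrt{A{\left(P{\left(3 \right)} \right)} + L{\left(h \right)}} = \sqrt{\left(10 - 3\right) + 4 \cdot 20^{2}} = \sqrt{\left(10 - 3\right) + 4 \cdot 400} = \sqrt{7 + 1600} = \sqrt{1607}$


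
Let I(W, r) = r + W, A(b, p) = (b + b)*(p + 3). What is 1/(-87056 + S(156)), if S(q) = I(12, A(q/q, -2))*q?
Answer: -1/84872 ≈ -1.1782e-5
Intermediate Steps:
A(b, p) = 2*b*(3 + p) (A(b, p) = (2*b)*(3 + p) = 2*b*(3 + p))
I(W, r) = W + r
S(q) = 14*q (S(q) = (12 + 2*(q/q)*(3 - 2))*q = (12 + 2*1*1)*q = (12 + 2)*q = 14*q)
1/(-87056 + S(156)) = 1/(-87056 + 14*156) = 1/(-87056 + 2184) = 1/(-84872) = -1/84872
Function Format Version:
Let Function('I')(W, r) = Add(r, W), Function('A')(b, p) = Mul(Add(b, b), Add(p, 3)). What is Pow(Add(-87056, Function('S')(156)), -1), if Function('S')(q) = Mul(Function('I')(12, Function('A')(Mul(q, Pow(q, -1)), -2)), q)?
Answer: Rational(-1, 84872) ≈ -1.1782e-5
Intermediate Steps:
Function('A')(b, p) = Mul(2, b, Add(3, p)) (Function('A')(b, p) = Mul(Mul(2, b), Add(3, p)) = Mul(2, b, Add(3, p)))
Function('I')(W, r) = Add(W, r)
Function('S')(q) = Mul(14, q) (Function('S')(q) = Mul(Add(12, Mul(2, Mul(q, Pow(q, -1)), Add(3, -2))), q) = Mul(Add(12, Mul(2, 1, 1)), q) = Mul(Add(12, 2), q) = Mul(14, q))
Pow(Add(-87056, Function('S')(156)), -1) = Pow(Add(-87056, Mul(14, 156)), -1) = Pow(Add(-87056, 2184), -1) = Pow(-84872, -1) = Rational(-1, 84872)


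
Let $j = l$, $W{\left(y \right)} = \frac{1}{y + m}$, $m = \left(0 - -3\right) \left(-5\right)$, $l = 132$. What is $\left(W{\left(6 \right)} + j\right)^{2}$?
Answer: $\frac{1408969}{81} \approx 17395.0$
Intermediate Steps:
$m = -15$ ($m = \left(0 + \left(-2 + 5\right)\right) \left(-5\right) = \left(0 + 3\right) \left(-5\right) = 3 \left(-5\right) = -15$)
$W{\left(y \right)} = \frac{1}{-15 + y}$ ($W{\left(y \right)} = \frac{1}{y - 15} = \frac{1}{-15 + y}$)
$j = 132$
$\left(W{\left(6 \right)} + j\right)^{2} = \left(\frac{1}{-15 + 6} + 132\right)^{2} = \left(\frac{1}{-9} + 132\right)^{2} = \left(- \frac{1}{9} + 132\right)^{2} = \left(\frac{1187}{9}\right)^{2} = \frac{1408969}{81}$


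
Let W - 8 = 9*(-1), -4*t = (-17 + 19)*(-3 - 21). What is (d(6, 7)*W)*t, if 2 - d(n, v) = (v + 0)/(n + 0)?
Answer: -10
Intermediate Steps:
t = 12 (t = -(-17 + 19)*(-3 - 21)/4 = -(-24)/2 = -¼*(-48) = 12)
d(n, v) = 2 - v/n (d(n, v) = 2 - (v + 0)/(n + 0) = 2 - v/n)
W = -1 (W = 8 + 9*(-1) = 8 - 9 = -1)
(d(6, 7)*W)*t = ((2 - 1*7/6)*(-1))*12 = ((2 - 1*7*⅙)*(-1))*12 = ((2 - 7/6)*(-1))*12 = ((⅚)*(-1))*12 = -⅚*12 = -10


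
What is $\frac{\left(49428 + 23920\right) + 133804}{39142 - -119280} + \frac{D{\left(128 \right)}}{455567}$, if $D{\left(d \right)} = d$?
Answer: $\frac{4290540600}{3280537967} \approx 1.3079$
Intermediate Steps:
$\frac{\left(49428 + 23920\right) + 133804}{39142 - -119280} + \frac{D{\left(128 \right)}}{455567} = \frac{\left(49428 + 23920\right) + 133804}{39142 - -119280} + \frac{128}{455567} = \frac{73348 + 133804}{39142 + 119280} + 128 \cdot \frac{1}{455567} = \frac{207152}{158422} + \frac{128}{455567} = 207152 \cdot \frac{1}{158422} + \frac{128}{455567} = \frac{9416}{7201} + \frac{128}{455567} = \frac{4290540600}{3280537967}$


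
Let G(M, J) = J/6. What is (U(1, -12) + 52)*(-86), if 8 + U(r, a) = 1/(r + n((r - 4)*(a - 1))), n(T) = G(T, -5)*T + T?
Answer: -56932/15 ≈ -3795.5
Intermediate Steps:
G(M, J) = J/6 (G(M, J) = J*(⅙) = J/6)
n(T) = T/6 (n(T) = ((⅙)*(-5))*T + T = -5*T/6 + T = T/6)
U(r, a) = -8 + 1/(r + (-1 + a)*(-4 + r)/6) (U(r, a) = -8 + 1/(r + ((r - 4)*(a - 1))/6) = -8 + 1/(r + ((-4 + r)*(-1 + a))/6) = -8 + 1/(r + ((-1 + a)*(-4 + r))/6) = -8 + 1/(r + (-1 + a)*(-4 + r)/6))
(U(1, -12) + 52)*(-86) = (2*(-13 - 20*1 + 16*(-12) - 4*(-12)*1)/(4 - 4*(-12) + 5*1 - 12*1) + 52)*(-86) = (2*(-13 - 20 - 192 + 48)/(4 + 48 + 5 - 12) + 52)*(-86) = (2*(-177)/45 + 52)*(-86) = (2*(1/45)*(-177) + 52)*(-86) = (-118/15 + 52)*(-86) = (662/15)*(-86) = -56932/15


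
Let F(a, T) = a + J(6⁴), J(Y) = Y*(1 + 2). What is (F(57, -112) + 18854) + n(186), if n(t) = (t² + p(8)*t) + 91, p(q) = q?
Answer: 58974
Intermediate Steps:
J(Y) = 3*Y (J(Y) = Y*3 = 3*Y)
F(a, T) = 3888 + a (F(a, T) = a + 3*6⁴ = a + 3*1296 = a + 3888 = 3888 + a)
n(t) = 91 + t² + 8*t (n(t) = (t² + 8*t) + 91 = 91 + t² + 8*t)
(F(57, -112) + 18854) + n(186) = ((3888 + 57) + 18854) + (91 + 186² + 8*186) = (3945 + 18854) + (91 + 34596 + 1488) = 22799 + 36175 = 58974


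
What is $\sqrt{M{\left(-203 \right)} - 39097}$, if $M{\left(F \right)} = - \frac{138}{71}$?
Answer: $\frac{5 i \sqrt{7883911}}{71} \approx 197.73 i$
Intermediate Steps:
$M{\left(F \right)} = - \frac{138}{71}$ ($M{\left(F \right)} = \left(-138\right) \frac{1}{71} = - \frac{138}{71}$)
$\sqrt{M{\left(-203 \right)} - 39097} = \sqrt{- \frac{138}{71} - 39097} = \sqrt{- \frac{2776025}{71}} = \frac{5 i \sqrt{7883911}}{71}$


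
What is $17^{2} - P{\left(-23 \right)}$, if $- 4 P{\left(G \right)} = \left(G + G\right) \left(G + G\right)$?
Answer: $818$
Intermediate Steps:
$P{\left(G \right)} = - G^{2}$ ($P{\left(G \right)} = - \frac{\left(G + G\right) \left(G + G\right)}{4} = - \frac{2 G 2 G}{4} = - \frac{4 G^{2}}{4} = - G^{2}$)
$17^{2} - P{\left(-23 \right)} = 17^{2} - - \left(-23\right)^{2} = 289 - \left(-1\right) 529 = 289 - -529 = 289 + 529 = 818$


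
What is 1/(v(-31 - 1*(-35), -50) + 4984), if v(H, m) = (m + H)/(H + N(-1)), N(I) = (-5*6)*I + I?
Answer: 33/164426 ≈ 0.00020070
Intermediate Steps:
N(I) = -29*I (N(I) = -30*I + I = -29*I)
v(H, m) = (H + m)/(29 + H) (v(H, m) = (m + H)/(H - 29*(-1)) = (H + m)/(H + 29) = (H + m)/(29 + H))
1/(v(-31 - 1*(-35), -50) + 4984) = 1/(((-31 - 1*(-35)) - 50)/(29 + (-31 - 1*(-35))) + 4984) = 1/(((-31 + 35) - 50)/(29 + (-31 + 35)) + 4984) = 1/((4 - 50)/(29 + 4) + 4984) = 1/(-46/33 + 4984) = 1/(164426/33) = 33/164426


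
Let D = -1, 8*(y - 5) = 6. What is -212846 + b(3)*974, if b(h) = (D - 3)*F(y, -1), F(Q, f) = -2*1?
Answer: -205054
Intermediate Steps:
y = 23/4 (y = 5 + (⅛)*6 = 5 + ¾ = 23/4 ≈ 5.7500)
F(Q, f) = -2
b(h) = 8 (b(h) = (-1 - 3)*(-2) = -4*(-2) = 8)
-212846 + b(3)*974 = -212846 + 8*974 = -212846 + 7792 = -205054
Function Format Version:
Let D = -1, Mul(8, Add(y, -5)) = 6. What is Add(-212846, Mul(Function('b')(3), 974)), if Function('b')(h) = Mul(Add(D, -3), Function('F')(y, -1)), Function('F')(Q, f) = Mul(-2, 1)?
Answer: -205054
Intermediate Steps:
y = Rational(23, 4) (y = Add(5, Mul(Rational(1, 8), 6)) = Add(5, Rational(3, 4)) = Rational(23, 4) ≈ 5.7500)
Function('F')(Q, f) = -2
Function('b')(h) = 8 (Function('b')(h) = Mul(Add(-1, -3), -2) = Mul(-4, -2) = 8)
Add(-212846, Mul(Function('b')(3), 974)) = Add(-212846, Mul(8, 974)) = Add(-212846, 7792) = -205054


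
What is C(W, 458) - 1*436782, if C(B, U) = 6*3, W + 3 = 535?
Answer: -436764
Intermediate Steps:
W = 532 (W = -3 + 535 = 532)
C(B, U) = 18
C(W, 458) - 1*436782 = 18 - 1*436782 = 18 - 436782 = -436764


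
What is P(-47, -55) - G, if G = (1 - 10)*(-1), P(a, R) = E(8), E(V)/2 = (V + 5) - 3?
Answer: 11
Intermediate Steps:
E(V) = 4 + 2*V (E(V) = 2*((V + 5) - 3) = 2*((5 + V) - 3) = 2*(2 + V) = 4 + 2*V)
P(a, R) = 20 (P(a, R) = 4 + 2*8 = 4 + 16 = 20)
G = 9 (G = -9*(-1) = 9)
P(-47, -55) - G = 20 - 1*9 = 20 - 9 = 11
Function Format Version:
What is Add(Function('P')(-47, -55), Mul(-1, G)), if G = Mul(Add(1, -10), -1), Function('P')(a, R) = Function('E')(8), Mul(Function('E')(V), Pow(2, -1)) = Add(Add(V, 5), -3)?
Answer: 11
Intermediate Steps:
Function('E')(V) = Add(4, Mul(2, V)) (Function('E')(V) = Mul(2, Add(Add(V, 5), -3)) = Mul(2, Add(Add(5, V), -3)) = Mul(2, Add(2, V)) = Add(4, Mul(2, V)))
Function('P')(a, R) = 20 (Function('P')(a, R) = Add(4, Mul(2, 8)) = Add(4, 16) = 20)
G = 9 (G = Mul(-9, -1) = 9)
Add(Function('P')(-47, -55), Mul(-1, G)) = Add(20, Mul(-1, 9)) = Add(20, -9) = 11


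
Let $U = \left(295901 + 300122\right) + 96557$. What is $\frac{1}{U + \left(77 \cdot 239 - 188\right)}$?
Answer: $\frac{1}{710795} \approx 1.4069 \cdot 10^{-6}$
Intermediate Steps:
$U = 692580$ ($U = 596023 + 96557 = 692580$)
$\frac{1}{U + \left(77 \cdot 239 - 188\right)} = \frac{1}{692580 + \left(77 \cdot 239 - 188\right)} = \frac{1}{692580 + \left(18403 - 188\right)} = \frac{1}{692580 + 18215} = \frac{1}{710795}$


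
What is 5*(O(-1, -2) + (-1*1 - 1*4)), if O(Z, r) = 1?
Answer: -20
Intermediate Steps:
5*(O(-1, -2) + (-1*1 - 1*4)) = 5*(1 + (-1*1 - 1*4)) = 5*(1 + (-1 - 4)) = 5*(1 - 5) = 5*(-4) = -20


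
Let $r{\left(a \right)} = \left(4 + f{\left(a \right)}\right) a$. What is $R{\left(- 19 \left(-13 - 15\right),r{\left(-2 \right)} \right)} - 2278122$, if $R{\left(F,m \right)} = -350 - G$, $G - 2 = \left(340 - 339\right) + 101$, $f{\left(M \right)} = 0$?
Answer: $-2278576$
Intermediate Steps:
$G = 104$ ($G = 2 + \left(\left(340 - 339\right) + 101\right) = 2 + \left(1 + 101\right) = 2 + 102 = 104$)
$r{\left(a \right)} = 4 a$ ($r{\left(a \right)} = \left(4 + 0\right) a = 4 a$)
$R{\left(F,m \right)} = -454$ ($R{\left(F,m \right)} = -350 - 104 = -454$)
$R{\left(- 19 \left(-13 - 15\right),r{\left(-2 \right)} \right)} - 2278122 = -454 - 2278122 = -2278576$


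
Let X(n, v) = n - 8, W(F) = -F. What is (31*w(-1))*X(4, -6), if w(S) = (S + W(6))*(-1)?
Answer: -868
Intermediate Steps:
w(S) = 6 - S (w(S) = (S - 1*6)*(-1) = (S - 6)*(-1) = (-6 + S)*(-1) = 6 - S)
X(n, v) = -8 + n
(31*w(-1))*X(4, -6) = (31*(6 - 1*(-1)))*(-8 + 4) = (31*(6 + 1))*(-4) = (31*7)*(-4) = 217*(-4) = -868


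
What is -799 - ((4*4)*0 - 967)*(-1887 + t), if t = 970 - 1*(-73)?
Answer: -816947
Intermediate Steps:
t = 1043 (t = 970 + 73 = 1043)
-799 - ((4*4)*0 - 967)*(-1887 + t) = -799 - ((4*4)*0 - 967)*(-1887 + 1043) = -799 - (16*0 - 967)*(-844) = -799 - (0 - 967)*(-844) = -799 - (-967)*(-844) = -799 - 1*816148 = -799 - 816148 = -816947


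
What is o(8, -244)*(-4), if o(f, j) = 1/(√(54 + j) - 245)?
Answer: 196/12043 + 4*I*√190/60215 ≈ 0.016275 + 0.00091566*I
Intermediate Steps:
o(f, j) = 1/(-245 + √(54 + j))
o(8, -244)*(-4) = -4/(-245 + √(54 - 244)) = -4/(-245 + √(-190)) = -4/(-245 + I*√190)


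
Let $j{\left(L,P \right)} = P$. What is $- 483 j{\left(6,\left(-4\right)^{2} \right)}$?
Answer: $-7728$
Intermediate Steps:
$- 483 j{\left(6,\left(-4\right)^{2} \right)} = - 483 \left(-4\right)^{2} = \left(-483\right) 16 = -7728$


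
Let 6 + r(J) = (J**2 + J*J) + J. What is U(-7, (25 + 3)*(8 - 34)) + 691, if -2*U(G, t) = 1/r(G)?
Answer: 117469/170 ≈ 690.99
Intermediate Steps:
r(J) = -6 + J + 2*J**2 (r(J) = -6 + ((J**2 + J*J) + J) = -6 + ((J**2 + J**2) + J) = -6 + (2*J**2 + J) = -6 + (J + 2*J**2) = -6 + J + 2*J**2)
U(G, t) = -1/(2*(-6 + G + 2*G**2))
U(-7, (25 + 3)*(8 - 34)) + 691 = -1/(-12 + 2*(-7) + 4*(-7)**2) + 691 = -1/(-12 - 14 + 4*49) + 691 = -1/(-12 - 14 + 196) + 691 = -1/170 + 691 = 117469/170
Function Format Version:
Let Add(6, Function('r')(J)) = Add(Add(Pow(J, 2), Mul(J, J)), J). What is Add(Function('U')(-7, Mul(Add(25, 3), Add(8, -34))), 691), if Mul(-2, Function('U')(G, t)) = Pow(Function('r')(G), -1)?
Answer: Rational(117469, 170) ≈ 690.99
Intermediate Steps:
Function('r')(J) = Add(-6, J, Mul(2, Pow(J, 2))) (Function('r')(J) = Add(-6, Add(Add(Pow(J, 2), Mul(J, J)), J)) = Add(-6, Add(Add(Pow(J, 2), Pow(J, 2)), J)) = Add(-6, Add(Mul(2, Pow(J, 2)), J)) = Add(-6, Add(J, Mul(2, Pow(J, 2)))) = Add(-6, J, Mul(2, Pow(J, 2))))
Function('U')(G, t) = Mul(Rational(-1, 2), Pow(Add(-6, G, Mul(2, Pow(G, 2))), -1))
Add(Function('U')(-7, Mul(Add(25, 3), Add(8, -34))), 691) = Add(Mul(-1, Pow(Add(-12, Mul(2, -7), Mul(4, Pow(-7, 2))), -1)), 691) = Add(Mul(-1, Pow(Add(-12, -14, Mul(4, 49)), -1)), 691) = Add(Mul(-1, Pow(Add(-12, -14, 196), -1)), 691) = Add(Mul(-1, Pow(170, -1)), 691) = Add(Mul(-1, Rational(1, 170)), 691) = Add(Rational(-1, 170), 691) = Rational(117469, 170)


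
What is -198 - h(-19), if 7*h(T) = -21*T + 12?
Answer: -1797/7 ≈ -256.71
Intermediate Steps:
h(T) = 12/7 - 3*T (h(T) = (-21*T + 12)/7 = (12 - 21*T)/7 = 12/7 - 3*T)
-198 - h(-19) = -198 - (12/7 - 3*(-19)) = -198 - (12/7 + 57) = -198 - 1*411/7 = -198 - 411/7 = -1797/7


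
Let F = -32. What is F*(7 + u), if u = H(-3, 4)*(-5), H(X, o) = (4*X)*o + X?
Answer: -8384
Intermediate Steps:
H(X, o) = X + 4*X*o (H(X, o) = 4*X*o + X = X + 4*X*o)
u = 255 (u = -3*(1 + 4*4)*(-5) = -3*(1 + 16)*(-5) = -3*17*(-5) = -51*(-5) = 255)
F*(7 + u) = -32*(7 + 255) = -32*262 = -8384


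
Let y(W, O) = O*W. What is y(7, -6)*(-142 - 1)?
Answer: 6006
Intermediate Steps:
y(7, -6)*(-142 - 1) = (-6*7)*(-142 - 1) = -42*(-143) = 6006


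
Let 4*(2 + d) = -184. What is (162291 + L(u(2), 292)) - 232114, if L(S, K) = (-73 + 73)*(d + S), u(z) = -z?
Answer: -69823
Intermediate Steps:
d = -48 (d = -2 + (1/4)*(-184) = -2 - 46 = -48)
L(S, K) = 0 (L(S, K) = (-73 + 73)*(-48 + S) = 0*(-48 + S) = 0)
(162291 + L(u(2), 292)) - 232114 = (162291 + 0) - 232114 = 162291 - 232114 = -69823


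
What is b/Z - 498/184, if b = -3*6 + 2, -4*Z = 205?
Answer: -45157/18860 ≈ -2.3943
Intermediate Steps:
Z = -205/4 (Z = -¼*205 = -205/4 ≈ -51.250)
b = -16 (b = -18 + 2 = -16)
b/Z - 498/184 = -16/(-205/4) - 498/184 = -16*(-4/205) - 498*1/184 = 64/205 - 249/92 = -45157/18860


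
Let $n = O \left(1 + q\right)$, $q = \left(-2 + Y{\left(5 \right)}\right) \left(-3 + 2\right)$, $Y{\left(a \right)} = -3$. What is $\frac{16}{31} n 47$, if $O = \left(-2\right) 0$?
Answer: $0$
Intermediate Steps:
$O = 0$
$q = 5$ ($q = \left(-2 - 3\right) \left(-3 + 2\right) = \left(-5\right) \left(-1\right) = 5$)
$n = 0$ ($n = 0 \left(1 + 5\right) = 0 \cdot 6 = 0$)
$\frac{16}{31} n 47 = \frac{16}{31} \cdot 0 \cdot 47 = 0 \cdot 47 = 0$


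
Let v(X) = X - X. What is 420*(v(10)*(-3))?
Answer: 0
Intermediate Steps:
v(X) = 0
420*(v(10)*(-3)) = 420*(0*(-3)) = 420*0 = 0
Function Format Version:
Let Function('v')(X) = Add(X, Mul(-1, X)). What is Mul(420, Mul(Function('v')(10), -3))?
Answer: 0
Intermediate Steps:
Function('v')(X) = 0
Mul(420, Mul(Function('v')(10), -3)) = Mul(420, Mul(0, -3)) = Mul(420, 0) = 0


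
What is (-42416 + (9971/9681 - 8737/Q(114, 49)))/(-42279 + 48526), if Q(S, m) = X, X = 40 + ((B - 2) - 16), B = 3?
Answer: -10350066022/1511930175 ≈ -6.8456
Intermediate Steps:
X = 25 (X = 40 + ((3 - 2) - 16) = 40 + (1 - 16) = 40 - 15 = 25)
Q(S, m) = 25
(-42416 + (9971/9681 - 8737/Q(114, 49)))/(-42279 + 48526) = (-42416 + (9971/9681 - 8737/25))/(-42279 + 48526) = (-42416 + (9971*(1/9681) - 8737*1/25))/6247 = (-42416 + (9971/9681 - 8737/25))*(1/6247) = (-42416 - 84333622/242025)*(1/6247) = -10350066022/242025*1/6247 = -10350066022/1511930175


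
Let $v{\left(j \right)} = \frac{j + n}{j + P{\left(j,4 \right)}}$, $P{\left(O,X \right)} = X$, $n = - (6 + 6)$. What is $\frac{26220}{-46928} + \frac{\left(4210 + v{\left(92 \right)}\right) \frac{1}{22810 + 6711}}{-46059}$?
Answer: $- \frac{26738800891925}{47856273581844} \approx -0.55873$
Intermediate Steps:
$n = -12$ ($n = \left(-1\right) 12 = -12$)
$v{\left(j \right)} = \frac{-12 + j}{4 + j}$ ($v{\left(j \right)} = \frac{j - 12}{j + 4} = \frac{-12 + j}{4 + j}$)
$\frac{26220}{-46928} + \frac{\left(4210 + v{\left(92 \right)}\right) \frac{1}{22810 + 6711}}{-46059} = \frac{26220}{-46928} + \frac{\left(4210 + \frac{-12 + 92}{4 + 92}\right) \frac{1}{22810 + 6711}}{-46059} = 26220 \left(- \frac{1}{46928}\right) + \frac{4210 + \frac{1}{96} \cdot 80}{29521} \left(- \frac{1}{46059}\right) = - \frac{6555}{11732} + \left(4210 + \frac{1}{96} \cdot 80\right) \frac{1}{29521} \left(- \frac{1}{46059}\right) = - \frac{6555}{11732} + \left(4210 + \frac{5}{6}\right) \frac{1}{29521} \left(- \frac{1}{46059}\right) = - \frac{6555}{11732} + \frac{25265}{6} \cdot \frac{1}{29521} \left(- \frac{1}{46059}\right) = - \frac{6555}{11732} + \frac{25265}{177126} \left(- \frac{1}{46059}\right) = - \frac{6555}{11732} - \frac{25265}{8158246434} = - \frac{26738800891925}{47856273581844}$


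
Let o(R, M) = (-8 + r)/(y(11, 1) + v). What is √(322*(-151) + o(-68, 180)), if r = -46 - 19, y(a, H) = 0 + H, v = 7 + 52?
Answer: I*√43760895/30 ≈ 220.51*I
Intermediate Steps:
v = 59
y(a, H) = H
r = -65
o(R, M) = -73/60 (o(R, M) = (-8 - 65)/(1 + 59) = -73/60)
√(322*(-151) + o(-68, 180)) = √(322*(-151) - 73/60) = √(-48622 - 73/60) = √(-2917393/60) = I*√43760895/30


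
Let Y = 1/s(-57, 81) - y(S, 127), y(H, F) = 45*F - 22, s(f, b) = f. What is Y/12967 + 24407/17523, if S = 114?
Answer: 4117809629/4317194079 ≈ 0.95382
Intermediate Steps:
y(H, F) = -22 + 45*F
Y = -324502/57 (Y = 1/(-57) - (-22 + 45*127) = -1/57 - (-22 + 5715) = -1/57 - 1*5693 = -1/57 - 5693 = -324502/57 ≈ -5693.0)
Y/12967 + 24407/17523 = -324502/57/12967 + 24407/17523 = -324502/57*1/12967 + 24407*(1/17523) = -324502/739119 + 24407/17523 = 4117809629/4317194079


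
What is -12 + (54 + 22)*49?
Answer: 3712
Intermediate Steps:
-12 + (54 + 22)*49 = -12 + 76*49 = -12 + 3724 = 3712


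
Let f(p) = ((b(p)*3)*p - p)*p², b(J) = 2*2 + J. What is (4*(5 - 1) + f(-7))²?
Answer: 11874916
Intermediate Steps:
b(J) = 4 + J
f(p) = p²*(-p + p*(12 + 3*p)) (f(p) = (((4 + p)*3)*p - p)*p² = ((12 + 3*p)*p - p)*p² = (p*(12 + 3*p) - p)*p² = (-p + p*(12 + 3*p))*p² = p²*(-p + p*(12 + 3*p)))
(4*(5 - 1) + f(-7))² = (4*(5 - 1) + (-7)³*(11 + 3*(-7)))² = (4*4 - 343*(11 - 21))² = (16 - 343*(-10))² = (16 + 3430)² = 3446² = 11874916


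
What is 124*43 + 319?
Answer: 5651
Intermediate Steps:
124*43 + 319 = 5332 + 319 = 5651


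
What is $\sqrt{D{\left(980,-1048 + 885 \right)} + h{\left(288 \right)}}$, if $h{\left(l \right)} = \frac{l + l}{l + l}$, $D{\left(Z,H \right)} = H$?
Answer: $9 i \sqrt{2} \approx 12.728 i$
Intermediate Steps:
$h{\left(l \right)} = 1$ ($h{\left(l \right)} = \frac{2 l}{2 l} = 2 l \frac{1}{2 l} = 1$)
$\sqrt{D{\left(980,-1048 + 885 \right)} + h{\left(288 \right)}} = \sqrt{\left(-1048 + 885\right) + 1} = \sqrt{-163 + 1} = \sqrt{-162} = 9 i \sqrt{2}$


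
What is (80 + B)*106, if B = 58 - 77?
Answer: 6466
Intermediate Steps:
B = -19
(80 + B)*106 = (80 - 19)*106 = 61*106 = 6466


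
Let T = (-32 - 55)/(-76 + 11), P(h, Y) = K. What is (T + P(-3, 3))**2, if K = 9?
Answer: 451584/4225 ≈ 106.88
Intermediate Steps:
P(h, Y) = 9
T = 87/65 (T = -87/(-65) = -87*(-1/65) = 87/65 ≈ 1.3385)
(T + P(-3, 3))**2 = (87/65 + 9)**2 = (672/65)**2 = 451584/4225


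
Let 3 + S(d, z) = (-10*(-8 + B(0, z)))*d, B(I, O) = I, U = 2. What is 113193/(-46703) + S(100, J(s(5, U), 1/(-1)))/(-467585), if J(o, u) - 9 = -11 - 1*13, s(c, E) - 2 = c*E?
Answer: -53300832796/21837622255 ≈ -2.4408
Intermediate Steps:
s(c, E) = 2 + E*c (s(c, E) = 2 + c*E = 2 + E*c)
J(o, u) = -15 (J(o, u) = 9 + (-11 - 1*13) = 9 + (-11 - 13) = 9 - 24 = -15)
S(d, z) = -3 + 80*d (S(d, z) = -3 + (-10*(-8 + 0))*d = -3 + (-10*(-8))*d = -3 + 80*d)
113193/(-46703) + S(100, J(s(5, U), 1/(-1)))/(-467585) = 113193/(-46703) + (-3 + 80*100)/(-467585) = 113193*(-1/46703) + (-3 + 8000)*(-1/467585) = -113193/46703 + 7997*(-1/467585) = -113193/46703 - 7997/467585 = -53300832796/21837622255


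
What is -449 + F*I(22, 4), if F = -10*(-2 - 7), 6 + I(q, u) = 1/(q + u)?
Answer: -12812/13 ≈ -985.54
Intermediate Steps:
I(q, u) = -6 + 1/(q + u)
F = 90 (F = -10*(-9) = 90)
-449 + F*I(22, 4) = -449 + 90*((1 - 6*22 - 6*4)/(22 + 4)) = -449 + 90*((1 - 132 - 24)/26) = -449 + 90*((1/26)*(-155)) = -449 + 90*(-155/26) = -449 - 6975/13 = -12812/13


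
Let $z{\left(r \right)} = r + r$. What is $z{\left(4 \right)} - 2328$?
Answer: $-2320$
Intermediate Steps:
$z{\left(r \right)} = 2 r$
$z{\left(4 \right)} - 2328 = 2 \cdot 4 - 2328 = 8 - 2328 = -2320$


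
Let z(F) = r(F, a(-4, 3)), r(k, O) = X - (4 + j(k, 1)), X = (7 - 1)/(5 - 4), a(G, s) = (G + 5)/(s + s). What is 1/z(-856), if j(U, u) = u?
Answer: 1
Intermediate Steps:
a(G, s) = (5 + G)/(2*s) (a(G, s) = (5 + G)/((2*s)) = (5 + G)*(1/(2*s)) = (5 + G)/(2*s))
X = 6 (X = 6/1 = 6*1 = 6)
r(k, O) = 1 (r(k, O) = 6 - (4 + 1) = 6 - 1*5 = 6 - 5 = 1)
z(F) = 1
1/z(-856) = 1/1 = 1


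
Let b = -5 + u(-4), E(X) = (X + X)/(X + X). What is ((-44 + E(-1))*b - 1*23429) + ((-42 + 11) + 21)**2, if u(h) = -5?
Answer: -22899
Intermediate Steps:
E(X) = 1 (E(X) = (2*X)/((2*X)) = (2*X)*(1/(2*X)) = 1)
b = -10 (b = -5 - 5 = -10)
((-44 + E(-1))*b - 1*23429) + ((-42 + 11) + 21)**2 = ((-44 + 1)*(-10) - 1*23429) + ((-42 + 11) + 21)**2 = (-43*(-10) - 23429) + (-31 + 21)**2 = (430 - 23429) + (-10)**2 = -22999 + 100 = -22899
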